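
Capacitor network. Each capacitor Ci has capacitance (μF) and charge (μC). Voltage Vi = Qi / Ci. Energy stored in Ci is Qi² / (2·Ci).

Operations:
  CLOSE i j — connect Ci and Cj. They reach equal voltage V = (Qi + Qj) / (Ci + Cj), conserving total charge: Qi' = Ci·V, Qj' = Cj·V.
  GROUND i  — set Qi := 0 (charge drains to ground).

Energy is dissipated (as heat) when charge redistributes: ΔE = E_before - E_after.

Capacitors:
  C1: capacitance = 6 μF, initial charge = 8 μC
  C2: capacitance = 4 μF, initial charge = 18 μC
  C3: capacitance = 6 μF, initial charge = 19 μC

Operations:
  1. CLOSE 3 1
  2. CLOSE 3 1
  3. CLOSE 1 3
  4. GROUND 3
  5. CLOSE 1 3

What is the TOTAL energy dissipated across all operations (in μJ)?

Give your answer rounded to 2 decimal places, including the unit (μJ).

Initial: C1(6μF, Q=8μC, V=1.33V), C2(4μF, Q=18μC, V=4.50V), C3(6μF, Q=19μC, V=3.17V)
Op 1: CLOSE 3-1: Q_total=27.00, C_total=12.00, V=2.25; Q3=13.50, Q1=13.50; dissipated=5.042
Op 2: CLOSE 3-1: Q_total=27.00, C_total=12.00, V=2.25; Q3=13.50, Q1=13.50; dissipated=0.000
Op 3: CLOSE 1-3: Q_total=27.00, C_total=12.00, V=2.25; Q1=13.50, Q3=13.50; dissipated=0.000
Op 4: GROUND 3: Q3=0; energy lost=15.188
Op 5: CLOSE 1-3: Q_total=13.50, C_total=12.00, V=1.12; Q1=6.75, Q3=6.75; dissipated=7.594
Total dissipated: 27.823 μJ

Answer: 27.82 μJ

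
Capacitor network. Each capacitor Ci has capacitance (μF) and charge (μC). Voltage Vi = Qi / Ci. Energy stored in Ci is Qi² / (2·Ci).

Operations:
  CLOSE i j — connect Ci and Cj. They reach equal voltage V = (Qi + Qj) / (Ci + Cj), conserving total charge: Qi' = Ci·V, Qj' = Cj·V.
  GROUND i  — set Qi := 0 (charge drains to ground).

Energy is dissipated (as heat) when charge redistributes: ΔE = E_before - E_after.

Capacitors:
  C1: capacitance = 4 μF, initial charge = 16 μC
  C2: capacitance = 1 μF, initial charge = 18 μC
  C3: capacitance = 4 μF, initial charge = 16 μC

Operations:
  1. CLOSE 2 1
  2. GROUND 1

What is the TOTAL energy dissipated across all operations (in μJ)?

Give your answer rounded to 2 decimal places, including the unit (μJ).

Initial: C1(4μF, Q=16μC, V=4.00V), C2(1μF, Q=18μC, V=18.00V), C3(4μF, Q=16μC, V=4.00V)
Op 1: CLOSE 2-1: Q_total=34.00, C_total=5.00, V=6.80; Q2=6.80, Q1=27.20; dissipated=78.400
Op 2: GROUND 1: Q1=0; energy lost=92.480
Total dissipated: 170.880 μJ

Answer: 170.88 μJ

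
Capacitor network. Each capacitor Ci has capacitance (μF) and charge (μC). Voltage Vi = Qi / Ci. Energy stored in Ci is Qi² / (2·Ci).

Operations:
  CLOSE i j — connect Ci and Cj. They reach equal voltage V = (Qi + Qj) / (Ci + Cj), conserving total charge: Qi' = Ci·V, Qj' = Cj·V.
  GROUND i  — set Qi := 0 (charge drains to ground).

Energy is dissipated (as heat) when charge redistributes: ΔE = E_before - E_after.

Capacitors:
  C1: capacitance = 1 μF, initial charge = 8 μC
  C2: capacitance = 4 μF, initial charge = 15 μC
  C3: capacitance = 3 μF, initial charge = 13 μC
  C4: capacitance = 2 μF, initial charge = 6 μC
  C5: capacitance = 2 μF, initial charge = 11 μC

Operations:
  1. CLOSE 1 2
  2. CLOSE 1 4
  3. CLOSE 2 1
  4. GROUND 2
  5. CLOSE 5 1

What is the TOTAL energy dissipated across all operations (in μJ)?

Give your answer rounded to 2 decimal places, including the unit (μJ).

Initial: C1(1μF, Q=8μC, V=8.00V), C2(4μF, Q=15μC, V=3.75V), C3(3μF, Q=13μC, V=4.33V), C4(2μF, Q=6μC, V=3.00V), C5(2μF, Q=11μC, V=5.50V)
Op 1: CLOSE 1-2: Q_total=23.00, C_total=5.00, V=4.60; Q1=4.60, Q2=18.40; dissipated=7.225
Op 2: CLOSE 1-4: Q_total=10.60, C_total=3.00, V=3.53; Q1=3.53, Q4=7.07; dissipated=0.853
Op 3: CLOSE 2-1: Q_total=21.93, C_total=5.00, V=4.39; Q2=17.55, Q1=4.39; dissipated=0.455
Op 4: GROUND 2: Q2=0; energy lost=38.486
Op 5: CLOSE 5-1: Q_total=15.39, C_total=3.00, V=5.13; Q5=10.26, Q1=5.13; dissipated=0.413
Total dissipated: 47.432 μJ

Answer: 47.43 μJ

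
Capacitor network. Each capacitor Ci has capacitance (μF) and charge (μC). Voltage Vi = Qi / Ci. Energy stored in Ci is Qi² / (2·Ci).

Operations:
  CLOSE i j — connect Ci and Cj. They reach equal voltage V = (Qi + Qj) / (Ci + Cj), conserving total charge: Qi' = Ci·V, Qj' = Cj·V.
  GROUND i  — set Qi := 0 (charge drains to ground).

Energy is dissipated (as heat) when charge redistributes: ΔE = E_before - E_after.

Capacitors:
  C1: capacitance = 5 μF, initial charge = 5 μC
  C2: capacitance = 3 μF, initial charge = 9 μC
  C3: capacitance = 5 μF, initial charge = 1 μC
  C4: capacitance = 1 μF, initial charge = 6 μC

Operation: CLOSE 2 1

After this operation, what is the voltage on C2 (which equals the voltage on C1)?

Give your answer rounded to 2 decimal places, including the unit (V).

Answer: 1.75 V

Derivation:
Initial: C1(5μF, Q=5μC, V=1.00V), C2(3μF, Q=9μC, V=3.00V), C3(5μF, Q=1μC, V=0.20V), C4(1μF, Q=6μC, V=6.00V)
Op 1: CLOSE 2-1: Q_total=14.00, C_total=8.00, V=1.75; Q2=5.25, Q1=8.75; dissipated=3.750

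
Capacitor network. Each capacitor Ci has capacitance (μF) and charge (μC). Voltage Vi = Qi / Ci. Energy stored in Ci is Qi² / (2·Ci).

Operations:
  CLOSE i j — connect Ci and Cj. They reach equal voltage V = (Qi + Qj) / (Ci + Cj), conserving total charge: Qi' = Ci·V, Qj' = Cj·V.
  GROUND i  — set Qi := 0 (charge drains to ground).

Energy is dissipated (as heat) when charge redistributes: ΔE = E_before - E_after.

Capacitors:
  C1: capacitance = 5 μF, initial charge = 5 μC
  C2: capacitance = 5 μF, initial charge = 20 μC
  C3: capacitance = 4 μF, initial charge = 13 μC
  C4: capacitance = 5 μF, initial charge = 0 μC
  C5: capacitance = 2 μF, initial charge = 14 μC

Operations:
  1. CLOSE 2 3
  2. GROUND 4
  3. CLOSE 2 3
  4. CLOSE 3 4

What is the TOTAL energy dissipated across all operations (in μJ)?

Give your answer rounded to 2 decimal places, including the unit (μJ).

Initial: C1(5μF, Q=5μC, V=1.00V), C2(5μF, Q=20μC, V=4.00V), C3(4μF, Q=13μC, V=3.25V), C4(5μF, Q=0μC, V=0.00V), C5(2μF, Q=14μC, V=7.00V)
Op 1: CLOSE 2-3: Q_total=33.00, C_total=9.00, V=3.67; Q2=18.33, Q3=14.67; dissipated=0.625
Op 2: GROUND 4: Q4=0; energy lost=0.000
Op 3: CLOSE 2-3: Q_total=33.00, C_total=9.00, V=3.67; Q2=18.33, Q3=14.67; dissipated=0.000
Op 4: CLOSE 3-4: Q_total=14.67, C_total=9.00, V=1.63; Q3=6.52, Q4=8.15; dissipated=14.938
Total dissipated: 15.563 μJ

Answer: 15.56 μJ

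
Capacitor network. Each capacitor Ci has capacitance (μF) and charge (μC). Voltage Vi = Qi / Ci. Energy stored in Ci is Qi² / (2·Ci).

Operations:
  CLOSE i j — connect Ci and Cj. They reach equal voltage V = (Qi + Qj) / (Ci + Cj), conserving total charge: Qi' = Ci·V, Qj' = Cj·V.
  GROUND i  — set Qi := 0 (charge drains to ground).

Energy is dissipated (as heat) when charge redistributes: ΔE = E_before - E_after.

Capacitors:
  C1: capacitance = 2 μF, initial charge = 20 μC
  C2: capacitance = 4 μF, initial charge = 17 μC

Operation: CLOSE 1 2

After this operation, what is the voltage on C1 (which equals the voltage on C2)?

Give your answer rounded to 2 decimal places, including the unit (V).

Answer: 6.17 V

Derivation:
Initial: C1(2μF, Q=20μC, V=10.00V), C2(4μF, Q=17μC, V=4.25V)
Op 1: CLOSE 1-2: Q_total=37.00, C_total=6.00, V=6.17; Q1=12.33, Q2=24.67; dissipated=22.042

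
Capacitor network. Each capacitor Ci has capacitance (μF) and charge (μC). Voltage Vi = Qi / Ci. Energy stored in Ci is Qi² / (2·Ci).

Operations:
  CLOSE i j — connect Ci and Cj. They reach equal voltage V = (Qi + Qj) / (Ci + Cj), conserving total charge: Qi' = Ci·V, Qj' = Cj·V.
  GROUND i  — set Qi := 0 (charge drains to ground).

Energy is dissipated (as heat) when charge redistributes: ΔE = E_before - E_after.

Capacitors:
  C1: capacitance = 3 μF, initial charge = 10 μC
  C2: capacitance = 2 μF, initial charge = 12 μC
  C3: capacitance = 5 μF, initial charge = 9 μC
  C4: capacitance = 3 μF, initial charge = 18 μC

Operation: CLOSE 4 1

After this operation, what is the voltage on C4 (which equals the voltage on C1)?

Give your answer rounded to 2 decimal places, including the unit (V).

Answer: 4.67 V

Derivation:
Initial: C1(3μF, Q=10μC, V=3.33V), C2(2μF, Q=12μC, V=6.00V), C3(5μF, Q=9μC, V=1.80V), C4(3μF, Q=18μC, V=6.00V)
Op 1: CLOSE 4-1: Q_total=28.00, C_total=6.00, V=4.67; Q4=14.00, Q1=14.00; dissipated=5.333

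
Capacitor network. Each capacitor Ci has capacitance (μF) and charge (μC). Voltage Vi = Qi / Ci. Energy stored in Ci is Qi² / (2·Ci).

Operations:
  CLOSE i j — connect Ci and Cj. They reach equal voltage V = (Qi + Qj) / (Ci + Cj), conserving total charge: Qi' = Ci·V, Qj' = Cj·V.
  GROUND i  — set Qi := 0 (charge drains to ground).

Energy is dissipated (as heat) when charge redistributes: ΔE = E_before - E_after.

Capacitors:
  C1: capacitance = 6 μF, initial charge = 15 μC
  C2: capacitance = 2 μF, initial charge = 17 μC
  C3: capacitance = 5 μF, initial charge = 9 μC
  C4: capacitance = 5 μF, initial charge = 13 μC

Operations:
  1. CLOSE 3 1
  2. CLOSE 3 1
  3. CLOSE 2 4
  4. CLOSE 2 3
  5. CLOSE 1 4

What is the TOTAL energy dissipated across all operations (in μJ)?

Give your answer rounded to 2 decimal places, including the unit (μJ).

Answer: 34.73 μJ

Derivation:
Initial: C1(6μF, Q=15μC, V=2.50V), C2(2μF, Q=17μC, V=8.50V), C3(5μF, Q=9μC, V=1.80V), C4(5μF, Q=13μC, V=2.60V)
Op 1: CLOSE 3-1: Q_total=24.00, C_total=11.00, V=2.18; Q3=10.91, Q1=13.09; dissipated=0.668
Op 2: CLOSE 3-1: Q_total=24.00, C_total=11.00, V=2.18; Q3=10.91, Q1=13.09; dissipated=0.000
Op 3: CLOSE 2-4: Q_total=30.00, C_total=7.00, V=4.29; Q2=8.57, Q4=21.43; dissipated=24.864
Op 4: CLOSE 2-3: Q_total=19.48, C_total=7.00, V=2.78; Q2=5.57, Q3=13.91; dissipated=3.162
Op 5: CLOSE 1-4: Q_total=34.52, C_total=11.00, V=3.14; Q1=18.83, Q4=15.69; dissipated=6.036
Total dissipated: 34.730 μJ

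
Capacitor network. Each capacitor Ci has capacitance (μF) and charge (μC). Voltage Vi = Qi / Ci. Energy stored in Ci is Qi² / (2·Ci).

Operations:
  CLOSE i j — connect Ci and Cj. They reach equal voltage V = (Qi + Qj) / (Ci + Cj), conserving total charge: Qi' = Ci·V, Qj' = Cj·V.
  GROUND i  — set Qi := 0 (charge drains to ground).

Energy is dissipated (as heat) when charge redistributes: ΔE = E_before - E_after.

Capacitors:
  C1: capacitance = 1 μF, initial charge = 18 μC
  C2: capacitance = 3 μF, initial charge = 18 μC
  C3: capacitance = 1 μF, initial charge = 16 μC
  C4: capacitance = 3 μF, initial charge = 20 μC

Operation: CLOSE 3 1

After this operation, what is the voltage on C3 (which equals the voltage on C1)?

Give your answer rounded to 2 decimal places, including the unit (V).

Initial: C1(1μF, Q=18μC, V=18.00V), C2(3μF, Q=18μC, V=6.00V), C3(1μF, Q=16μC, V=16.00V), C4(3μF, Q=20μC, V=6.67V)
Op 1: CLOSE 3-1: Q_total=34.00, C_total=2.00, V=17.00; Q3=17.00, Q1=17.00; dissipated=1.000

Answer: 17.00 V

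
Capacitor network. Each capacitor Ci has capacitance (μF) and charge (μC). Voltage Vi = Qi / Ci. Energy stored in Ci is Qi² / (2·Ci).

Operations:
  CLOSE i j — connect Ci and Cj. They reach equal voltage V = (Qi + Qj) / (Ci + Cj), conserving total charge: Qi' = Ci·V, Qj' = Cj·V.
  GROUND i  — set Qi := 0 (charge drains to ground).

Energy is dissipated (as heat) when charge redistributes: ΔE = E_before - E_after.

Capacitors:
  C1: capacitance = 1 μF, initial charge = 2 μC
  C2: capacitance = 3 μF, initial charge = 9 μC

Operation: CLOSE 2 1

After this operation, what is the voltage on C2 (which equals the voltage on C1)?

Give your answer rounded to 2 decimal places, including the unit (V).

Answer: 2.75 V

Derivation:
Initial: C1(1μF, Q=2μC, V=2.00V), C2(3μF, Q=9μC, V=3.00V)
Op 1: CLOSE 2-1: Q_total=11.00, C_total=4.00, V=2.75; Q2=8.25, Q1=2.75; dissipated=0.375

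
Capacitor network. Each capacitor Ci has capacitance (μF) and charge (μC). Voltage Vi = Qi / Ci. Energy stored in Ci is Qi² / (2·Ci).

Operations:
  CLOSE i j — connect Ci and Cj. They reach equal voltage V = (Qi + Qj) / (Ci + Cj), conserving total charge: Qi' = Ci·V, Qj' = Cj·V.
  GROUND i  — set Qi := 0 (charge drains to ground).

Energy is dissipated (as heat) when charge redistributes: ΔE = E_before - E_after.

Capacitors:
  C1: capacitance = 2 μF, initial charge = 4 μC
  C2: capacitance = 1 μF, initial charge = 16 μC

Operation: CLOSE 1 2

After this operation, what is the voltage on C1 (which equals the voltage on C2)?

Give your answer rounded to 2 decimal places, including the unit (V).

Answer: 6.67 V

Derivation:
Initial: C1(2μF, Q=4μC, V=2.00V), C2(1μF, Q=16μC, V=16.00V)
Op 1: CLOSE 1-2: Q_total=20.00, C_total=3.00, V=6.67; Q1=13.33, Q2=6.67; dissipated=65.333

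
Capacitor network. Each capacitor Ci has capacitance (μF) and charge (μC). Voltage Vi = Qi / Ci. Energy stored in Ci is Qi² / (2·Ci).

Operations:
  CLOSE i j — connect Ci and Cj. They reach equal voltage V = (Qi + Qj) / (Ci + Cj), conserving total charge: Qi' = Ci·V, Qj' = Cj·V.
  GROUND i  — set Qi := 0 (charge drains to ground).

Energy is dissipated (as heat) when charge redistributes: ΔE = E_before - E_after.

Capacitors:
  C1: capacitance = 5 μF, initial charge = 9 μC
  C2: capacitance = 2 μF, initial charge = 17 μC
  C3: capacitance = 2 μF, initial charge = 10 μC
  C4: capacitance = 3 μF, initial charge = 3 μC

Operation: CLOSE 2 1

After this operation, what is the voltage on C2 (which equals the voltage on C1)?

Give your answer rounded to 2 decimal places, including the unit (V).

Answer: 3.71 V

Derivation:
Initial: C1(5μF, Q=9μC, V=1.80V), C2(2μF, Q=17μC, V=8.50V), C3(2μF, Q=10μC, V=5.00V), C4(3μF, Q=3μC, V=1.00V)
Op 1: CLOSE 2-1: Q_total=26.00, C_total=7.00, V=3.71; Q2=7.43, Q1=18.57; dissipated=32.064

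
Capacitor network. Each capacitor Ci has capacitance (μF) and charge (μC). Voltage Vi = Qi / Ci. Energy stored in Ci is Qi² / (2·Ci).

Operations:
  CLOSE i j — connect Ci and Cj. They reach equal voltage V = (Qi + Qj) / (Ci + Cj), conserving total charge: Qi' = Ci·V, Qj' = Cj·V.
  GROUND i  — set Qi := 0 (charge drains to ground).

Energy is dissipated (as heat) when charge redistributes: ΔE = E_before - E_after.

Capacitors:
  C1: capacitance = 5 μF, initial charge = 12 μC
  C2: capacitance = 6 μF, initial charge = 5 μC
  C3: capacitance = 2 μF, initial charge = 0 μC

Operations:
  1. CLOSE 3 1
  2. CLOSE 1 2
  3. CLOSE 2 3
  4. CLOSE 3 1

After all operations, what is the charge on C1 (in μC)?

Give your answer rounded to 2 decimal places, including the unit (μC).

Answer: 6.34 μC

Derivation:
Initial: C1(5μF, Q=12μC, V=2.40V), C2(6μF, Q=5μC, V=0.83V), C3(2μF, Q=0μC, V=0.00V)
Op 1: CLOSE 3-1: Q_total=12.00, C_total=7.00, V=1.71; Q3=3.43, Q1=8.57; dissipated=4.114
Op 2: CLOSE 1-2: Q_total=13.57, C_total=11.00, V=1.23; Q1=6.17, Q2=7.40; dissipated=1.058
Op 3: CLOSE 2-3: Q_total=10.83, C_total=8.00, V=1.35; Q2=8.12, Q3=2.71; dissipated=0.173
Op 4: CLOSE 3-1: Q_total=8.88, C_total=7.00, V=1.27; Q3=2.54, Q1=6.34; dissipated=0.010
Final charges: Q1=6.34, Q2=8.12, Q3=2.54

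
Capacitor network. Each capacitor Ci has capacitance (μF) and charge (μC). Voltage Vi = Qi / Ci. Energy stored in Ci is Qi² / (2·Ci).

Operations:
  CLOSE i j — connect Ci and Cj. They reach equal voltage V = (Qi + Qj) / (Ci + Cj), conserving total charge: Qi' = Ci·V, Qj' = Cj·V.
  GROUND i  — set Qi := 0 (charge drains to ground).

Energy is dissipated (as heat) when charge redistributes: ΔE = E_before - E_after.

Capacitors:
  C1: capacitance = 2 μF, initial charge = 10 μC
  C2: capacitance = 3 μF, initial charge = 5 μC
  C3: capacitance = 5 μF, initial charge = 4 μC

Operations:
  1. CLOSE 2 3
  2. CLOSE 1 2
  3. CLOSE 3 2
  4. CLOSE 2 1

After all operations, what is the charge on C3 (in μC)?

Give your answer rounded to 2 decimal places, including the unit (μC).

Answer: 8.53 μC

Derivation:
Initial: C1(2μF, Q=10μC, V=5.00V), C2(3μF, Q=5μC, V=1.67V), C3(5μF, Q=4μC, V=0.80V)
Op 1: CLOSE 2-3: Q_total=9.00, C_total=8.00, V=1.12; Q2=3.38, Q3=5.62; dissipated=0.704
Op 2: CLOSE 1-2: Q_total=13.38, C_total=5.00, V=2.67; Q1=5.35, Q2=8.03; dissipated=9.009
Op 3: CLOSE 3-2: Q_total=13.65, C_total=8.00, V=1.71; Q3=8.53, Q2=5.12; dissipated=2.252
Op 4: CLOSE 2-1: Q_total=10.47, C_total=5.00, V=2.09; Q2=6.28, Q1=4.19; dissipated=0.563
Final charges: Q1=4.19, Q2=6.28, Q3=8.53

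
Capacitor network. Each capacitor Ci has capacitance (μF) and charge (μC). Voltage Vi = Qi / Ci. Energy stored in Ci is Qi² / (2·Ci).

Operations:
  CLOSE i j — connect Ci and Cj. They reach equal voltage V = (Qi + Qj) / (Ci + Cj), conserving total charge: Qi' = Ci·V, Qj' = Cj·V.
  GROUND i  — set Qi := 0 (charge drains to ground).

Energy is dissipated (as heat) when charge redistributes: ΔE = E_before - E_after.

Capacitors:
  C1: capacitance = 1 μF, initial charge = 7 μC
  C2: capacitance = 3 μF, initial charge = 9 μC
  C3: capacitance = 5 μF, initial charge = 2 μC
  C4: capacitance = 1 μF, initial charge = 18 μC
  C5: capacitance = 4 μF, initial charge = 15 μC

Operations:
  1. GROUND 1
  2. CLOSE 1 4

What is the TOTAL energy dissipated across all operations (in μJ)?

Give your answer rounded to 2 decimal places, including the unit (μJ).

Initial: C1(1μF, Q=7μC, V=7.00V), C2(3μF, Q=9μC, V=3.00V), C3(5μF, Q=2μC, V=0.40V), C4(1μF, Q=18μC, V=18.00V), C5(4μF, Q=15μC, V=3.75V)
Op 1: GROUND 1: Q1=0; energy lost=24.500
Op 2: CLOSE 1-4: Q_total=18.00, C_total=2.00, V=9.00; Q1=9.00, Q4=9.00; dissipated=81.000
Total dissipated: 105.500 μJ

Answer: 105.50 μJ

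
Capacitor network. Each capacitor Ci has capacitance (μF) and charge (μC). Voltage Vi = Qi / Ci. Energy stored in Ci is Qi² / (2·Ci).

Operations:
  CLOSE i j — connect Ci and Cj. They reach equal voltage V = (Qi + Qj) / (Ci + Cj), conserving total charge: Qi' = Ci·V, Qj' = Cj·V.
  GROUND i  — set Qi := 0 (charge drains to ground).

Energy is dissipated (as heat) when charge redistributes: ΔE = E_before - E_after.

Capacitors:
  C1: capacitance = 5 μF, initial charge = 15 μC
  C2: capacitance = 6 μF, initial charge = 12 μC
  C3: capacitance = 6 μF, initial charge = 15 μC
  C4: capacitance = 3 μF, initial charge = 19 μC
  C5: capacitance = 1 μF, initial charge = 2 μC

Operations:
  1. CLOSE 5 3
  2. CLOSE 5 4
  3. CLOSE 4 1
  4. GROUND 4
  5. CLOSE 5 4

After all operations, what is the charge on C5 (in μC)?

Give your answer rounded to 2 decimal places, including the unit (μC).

Initial: C1(5μF, Q=15μC, V=3.00V), C2(6μF, Q=12μC, V=2.00V), C3(6μF, Q=15μC, V=2.50V), C4(3μF, Q=19μC, V=6.33V), C5(1μF, Q=2μC, V=2.00V)
Op 1: CLOSE 5-3: Q_total=17.00, C_total=7.00, V=2.43; Q5=2.43, Q3=14.57; dissipated=0.107
Op 2: CLOSE 5-4: Q_total=21.43, C_total=4.00, V=5.36; Q5=5.36, Q4=16.07; dissipated=5.718
Op 3: CLOSE 4-1: Q_total=31.07, C_total=8.00, V=3.88; Q4=11.65, Q1=19.42; dissipated=5.209
Op 4: GROUND 4: Q4=0; energy lost=22.627
Op 5: CLOSE 5-4: Q_total=5.36, C_total=4.00, V=1.34; Q5=1.34, Q4=4.02; dissipated=10.762
Final charges: Q1=19.42, Q2=12.00, Q3=14.57, Q4=4.02, Q5=1.34

Answer: 1.34 μC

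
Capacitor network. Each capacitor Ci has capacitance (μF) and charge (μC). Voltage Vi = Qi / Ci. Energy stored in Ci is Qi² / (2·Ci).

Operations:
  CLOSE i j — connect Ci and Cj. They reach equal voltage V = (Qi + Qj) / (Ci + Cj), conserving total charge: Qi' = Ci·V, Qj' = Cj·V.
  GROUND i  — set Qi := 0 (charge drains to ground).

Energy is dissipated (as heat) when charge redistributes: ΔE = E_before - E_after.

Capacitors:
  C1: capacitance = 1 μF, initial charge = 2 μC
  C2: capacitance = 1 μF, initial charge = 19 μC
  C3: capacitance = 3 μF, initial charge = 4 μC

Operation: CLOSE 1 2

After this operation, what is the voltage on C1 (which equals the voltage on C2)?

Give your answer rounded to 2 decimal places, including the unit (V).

Answer: 10.50 V

Derivation:
Initial: C1(1μF, Q=2μC, V=2.00V), C2(1μF, Q=19μC, V=19.00V), C3(3μF, Q=4μC, V=1.33V)
Op 1: CLOSE 1-2: Q_total=21.00, C_total=2.00, V=10.50; Q1=10.50, Q2=10.50; dissipated=72.250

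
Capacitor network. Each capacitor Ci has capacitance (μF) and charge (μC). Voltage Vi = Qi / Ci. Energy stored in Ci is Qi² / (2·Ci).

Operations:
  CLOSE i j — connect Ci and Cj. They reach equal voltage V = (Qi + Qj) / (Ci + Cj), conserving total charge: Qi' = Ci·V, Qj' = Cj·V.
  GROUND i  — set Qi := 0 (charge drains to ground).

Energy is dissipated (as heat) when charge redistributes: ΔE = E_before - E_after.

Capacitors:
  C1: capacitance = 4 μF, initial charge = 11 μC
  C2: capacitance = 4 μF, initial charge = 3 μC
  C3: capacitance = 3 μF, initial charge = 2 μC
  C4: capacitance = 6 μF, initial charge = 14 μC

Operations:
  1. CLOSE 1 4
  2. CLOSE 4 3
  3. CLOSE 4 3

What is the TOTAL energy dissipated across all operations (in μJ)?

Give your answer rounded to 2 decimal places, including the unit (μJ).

Initial: C1(4μF, Q=11μC, V=2.75V), C2(4μF, Q=3μC, V=0.75V), C3(3μF, Q=2μC, V=0.67V), C4(6μF, Q=14μC, V=2.33V)
Op 1: CLOSE 1-4: Q_total=25.00, C_total=10.00, V=2.50; Q1=10.00, Q4=15.00; dissipated=0.208
Op 2: CLOSE 4-3: Q_total=17.00, C_total=9.00, V=1.89; Q4=11.33, Q3=5.67; dissipated=3.361
Op 3: CLOSE 4-3: Q_total=17.00, C_total=9.00, V=1.89; Q4=11.33, Q3=5.67; dissipated=0.000
Total dissipated: 3.569 μJ

Answer: 3.57 μJ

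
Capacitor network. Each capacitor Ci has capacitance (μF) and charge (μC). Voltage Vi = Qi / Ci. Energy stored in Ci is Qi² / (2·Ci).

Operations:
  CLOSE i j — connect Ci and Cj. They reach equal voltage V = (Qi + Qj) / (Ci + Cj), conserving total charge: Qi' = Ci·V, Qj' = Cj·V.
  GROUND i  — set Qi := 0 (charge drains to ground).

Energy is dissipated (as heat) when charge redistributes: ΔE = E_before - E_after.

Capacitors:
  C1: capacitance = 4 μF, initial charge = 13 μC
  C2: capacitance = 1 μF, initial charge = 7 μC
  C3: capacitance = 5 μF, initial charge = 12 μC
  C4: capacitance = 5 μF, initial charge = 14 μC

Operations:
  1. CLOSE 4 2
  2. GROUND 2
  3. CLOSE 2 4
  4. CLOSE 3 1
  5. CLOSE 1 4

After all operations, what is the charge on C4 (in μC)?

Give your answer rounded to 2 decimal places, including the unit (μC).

Initial: C1(4μF, Q=13μC, V=3.25V), C2(1μF, Q=7μC, V=7.00V), C3(5μF, Q=12μC, V=2.40V), C4(5μF, Q=14μC, V=2.80V)
Op 1: CLOSE 4-2: Q_total=21.00, C_total=6.00, V=3.50; Q4=17.50, Q2=3.50; dissipated=7.350
Op 2: GROUND 2: Q2=0; energy lost=6.125
Op 3: CLOSE 2-4: Q_total=17.50, C_total=6.00, V=2.92; Q2=2.92, Q4=14.58; dissipated=5.104
Op 4: CLOSE 3-1: Q_total=25.00, C_total=9.00, V=2.78; Q3=13.89, Q1=11.11; dissipated=0.803
Op 5: CLOSE 1-4: Q_total=25.69, C_total=9.00, V=2.85; Q1=11.42, Q4=14.27; dissipated=0.021
Final charges: Q1=11.42, Q2=2.92, Q3=13.89, Q4=14.27

Answer: 14.27 μC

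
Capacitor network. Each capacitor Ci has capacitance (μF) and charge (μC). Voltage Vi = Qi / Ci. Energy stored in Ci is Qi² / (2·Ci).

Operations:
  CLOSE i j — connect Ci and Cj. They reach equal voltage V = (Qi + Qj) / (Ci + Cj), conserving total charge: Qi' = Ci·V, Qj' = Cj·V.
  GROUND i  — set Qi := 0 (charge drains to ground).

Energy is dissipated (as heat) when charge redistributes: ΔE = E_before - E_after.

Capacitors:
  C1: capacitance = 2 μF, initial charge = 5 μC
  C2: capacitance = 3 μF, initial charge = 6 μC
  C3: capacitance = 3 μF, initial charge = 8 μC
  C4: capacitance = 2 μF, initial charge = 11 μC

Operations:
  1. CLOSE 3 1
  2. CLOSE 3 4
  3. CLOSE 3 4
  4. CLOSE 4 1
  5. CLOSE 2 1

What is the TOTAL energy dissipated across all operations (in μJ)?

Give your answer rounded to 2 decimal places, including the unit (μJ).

Answer: 6.57 μJ

Derivation:
Initial: C1(2μF, Q=5μC, V=2.50V), C2(3μF, Q=6μC, V=2.00V), C3(3μF, Q=8μC, V=2.67V), C4(2μF, Q=11μC, V=5.50V)
Op 1: CLOSE 3-1: Q_total=13.00, C_total=5.00, V=2.60; Q3=7.80, Q1=5.20; dissipated=0.017
Op 2: CLOSE 3-4: Q_total=18.80, C_total=5.00, V=3.76; Q3=11.28, Q4=7.52; dissipated=5.046
Op 3: CLOSE 3-4: Q_total=18.80, C_total=5.00, V=3.76; Q3=11.28, Q4=7.52; dissipated=0.000
Op 4: CLOSE 4-1: Q_total=12.72, C_total=4.00, V=3.18; Q4=6.36, Q1=6.36; dissipated=0.673
Op 5: CLOSE 2-1: Q_total=12.36, C_total=5.00, V=2.47; Q2=7.42, Q1=4.94; dissipated=0.835
Total dissipated: 6.571 μJ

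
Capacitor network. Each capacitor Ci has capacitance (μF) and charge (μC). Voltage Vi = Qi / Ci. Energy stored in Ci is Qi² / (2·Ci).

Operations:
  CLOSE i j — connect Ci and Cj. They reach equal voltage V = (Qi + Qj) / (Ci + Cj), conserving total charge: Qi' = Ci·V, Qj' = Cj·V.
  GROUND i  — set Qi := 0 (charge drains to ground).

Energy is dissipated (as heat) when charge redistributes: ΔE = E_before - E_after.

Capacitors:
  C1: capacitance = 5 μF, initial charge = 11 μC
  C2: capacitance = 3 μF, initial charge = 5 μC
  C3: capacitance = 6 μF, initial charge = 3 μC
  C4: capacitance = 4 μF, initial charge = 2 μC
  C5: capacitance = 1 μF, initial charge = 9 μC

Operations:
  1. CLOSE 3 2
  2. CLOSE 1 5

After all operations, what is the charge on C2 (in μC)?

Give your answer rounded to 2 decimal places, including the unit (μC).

Initial: C1(5μF, Q=11μC, V=2.20V), C2(3μF, Q=5μC, V=1.67V), C3(6μF, Q=3μC, V=0.50V), C4(4μF, Q=2μC, V=0.50V), C5(1μF, Q=9μC, V=9.00V)
Op 1: CLOSE 3-2: Q_total=8.00, C_total=9.00, V=0.89; Q3=5.33, Q2=2.67; dissipated=1.361
Op 2: CLOSE 1-5: Q_total=20.00, C_total=6.00, V=3.33; Q1=16.67, Q5=3.33; dissipated=19.267
Final charges: Q1=16.67, Q2=2.67, Q3=5.33, Q4=2.00, Q5=3.33

Answer: 2.67 μC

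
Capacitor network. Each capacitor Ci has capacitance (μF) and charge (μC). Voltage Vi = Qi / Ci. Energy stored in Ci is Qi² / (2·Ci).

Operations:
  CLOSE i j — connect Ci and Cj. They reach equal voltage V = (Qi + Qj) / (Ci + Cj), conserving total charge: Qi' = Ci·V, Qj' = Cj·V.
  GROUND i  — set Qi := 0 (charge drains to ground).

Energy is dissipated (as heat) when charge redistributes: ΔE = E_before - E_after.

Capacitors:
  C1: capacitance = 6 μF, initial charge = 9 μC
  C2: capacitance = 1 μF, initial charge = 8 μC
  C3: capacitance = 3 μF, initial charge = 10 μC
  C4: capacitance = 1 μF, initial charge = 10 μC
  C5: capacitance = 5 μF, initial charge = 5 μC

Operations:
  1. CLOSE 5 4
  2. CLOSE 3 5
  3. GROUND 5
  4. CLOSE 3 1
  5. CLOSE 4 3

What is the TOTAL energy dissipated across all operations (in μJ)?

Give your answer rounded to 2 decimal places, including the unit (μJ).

Initial: C1(6μF, Q=9μC, V=1.50V), C2(1μF, Q=8μC, V=8.00V), C3(3μF, Q=10μC, V=3.33V), C4(1μF, Q=10μC, V=10.00V), C5(5μF, Q=5μC, V=1.00V)
Op 1: CLOSE 5-4: Q_total=15.00, C_total=6.00, V=2.50; Q5=12.50, Q4=2.50; dissipated=33.750
Op 2: CLOSE 3-5: Q_total=22.50, C_total=8.00, V=2.81; Q3=8.44, Q5=14.06; dissipated=0.651
Op 3: GROUND 5: Q5=0; energy lost=19.775
Op 4: CLOSE 3-1: Q_total=17.44, C_total=9.00, V=1.94; Q3=5.81, Q1=11.62; dissipated=1.723
Op 5: CLOSE 4-3: Q_total=8.31, C_total=4.00, V=2.08; Q4=2.08, Q3=6.23; dissipated=0.119
Total dissipated: 56.018 μJ

Answer: 56.02 μJ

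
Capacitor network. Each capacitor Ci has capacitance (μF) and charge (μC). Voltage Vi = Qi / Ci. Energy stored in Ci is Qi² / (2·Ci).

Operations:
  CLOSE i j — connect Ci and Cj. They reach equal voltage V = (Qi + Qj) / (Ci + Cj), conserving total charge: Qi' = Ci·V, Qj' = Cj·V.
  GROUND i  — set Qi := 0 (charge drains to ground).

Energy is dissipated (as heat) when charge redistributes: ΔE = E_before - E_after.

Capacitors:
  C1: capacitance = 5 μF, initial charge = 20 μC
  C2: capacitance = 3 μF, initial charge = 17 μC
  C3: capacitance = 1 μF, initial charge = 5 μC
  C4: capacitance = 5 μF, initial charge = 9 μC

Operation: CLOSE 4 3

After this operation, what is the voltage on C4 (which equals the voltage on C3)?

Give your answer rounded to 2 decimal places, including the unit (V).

Answer: 2.33 V

Derivation:
Initial: C1(5μF, Q=20μC, V=4.00V), C2(3μF, Q=17μC, V=5.67V), C3(1μF, Q=5μC, V=5.00V), C4(5μF, Q=9μC, V=1.80V)
Op 1: CLOSE 4-3: Q_total=14.00, C_total=6.00, V=2.33; Q4=11.67, Q3=2.33; dissipated=4.267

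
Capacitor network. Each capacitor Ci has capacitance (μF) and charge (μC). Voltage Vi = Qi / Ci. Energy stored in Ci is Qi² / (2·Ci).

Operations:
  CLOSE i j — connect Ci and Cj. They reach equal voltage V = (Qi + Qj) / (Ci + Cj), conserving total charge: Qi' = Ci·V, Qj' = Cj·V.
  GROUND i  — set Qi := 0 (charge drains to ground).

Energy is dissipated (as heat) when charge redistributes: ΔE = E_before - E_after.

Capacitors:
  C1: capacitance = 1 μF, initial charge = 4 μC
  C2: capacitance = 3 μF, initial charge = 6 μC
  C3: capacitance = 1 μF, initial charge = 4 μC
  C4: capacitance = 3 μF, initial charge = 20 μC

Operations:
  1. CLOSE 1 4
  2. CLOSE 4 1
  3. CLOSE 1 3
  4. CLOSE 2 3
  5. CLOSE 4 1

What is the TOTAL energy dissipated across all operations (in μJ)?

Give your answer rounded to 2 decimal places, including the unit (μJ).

Answer: 7.42 μJ

Derivation:
Initial: C1(1μF, Q=4μC, V=4.00V), C2(3μF, Q=6μC, V=2.00V), C3(1μF, Q=4μC, V=4.00V), C4(3μF, Q=20μC, V=6.67V)
Op 1: CLOSE 1-4: Q_total=24.00, C_total=4.00, V=6.00; Q1=6.00, Q4=18.00; dissipated=2.667
Op 2: CLOSE 4-1: Q_total=24.00, C_total=4.00, V=6.00; Q4=18.00, Q1=6.00; dissipated=0.000
Op 3: CLOSE 1-3: Q_total=10.00, C_total=2.00, V=5.00; Q1=5.00, Q3=5.00; dissipated=1.000
Op 4: CLOSE 2-3: Q_total=11.00, C_total=4.00, V=2.75; Q2=8.25, Q3=2.75; dissipated=3.375
Op 5: CLOSE 4-1: Q_total=23.00, C_total=4.00, V=5.75; Q4=17.25, Q1=5.75; dissipated=0.375
Total dissipated: 7.417 μJ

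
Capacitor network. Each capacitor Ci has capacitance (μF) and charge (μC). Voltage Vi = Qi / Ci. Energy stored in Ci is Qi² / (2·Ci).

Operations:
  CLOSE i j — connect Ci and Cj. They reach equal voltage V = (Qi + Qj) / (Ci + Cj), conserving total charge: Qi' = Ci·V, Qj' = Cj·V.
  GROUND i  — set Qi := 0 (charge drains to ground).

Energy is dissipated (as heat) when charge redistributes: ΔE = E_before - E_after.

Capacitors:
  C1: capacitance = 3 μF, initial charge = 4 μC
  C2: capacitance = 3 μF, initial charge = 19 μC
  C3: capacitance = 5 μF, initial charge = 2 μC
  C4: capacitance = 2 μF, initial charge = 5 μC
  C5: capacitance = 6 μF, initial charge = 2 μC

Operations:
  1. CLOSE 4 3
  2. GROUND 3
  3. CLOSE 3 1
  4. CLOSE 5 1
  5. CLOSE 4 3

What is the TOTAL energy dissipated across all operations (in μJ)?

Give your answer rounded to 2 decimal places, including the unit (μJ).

Answer: 7.52 μJ

Derivation:
Initial: C1(3μF, Q=4μC, V=1.33V), C2(3μF, Q=19μC, V=6.33V), C3(5μF, Q=2μC, V=0.40V), C4(2μF, Q=5μC, V=2.50V), C5(6μF, Q=2μC, V=0.33V)
Op 1: CLOSE 4-3: Q_total=7.00, C_total=7.00, V=1.00; Q4=2.00, Q3=5.00; dissipated=3.150
Op 2: GROUND 3: Q3=0; energy lost=2.500
Op 3: CLOSE 3-1: Q_total=4.00, C_total=8.00, V=0.50; Q3=2.50, Q1=1.50; dissipated=1.667
Op 4: CLOSE 5-1: Q_total=3.50, C_total=9.00, V=0.39; Q5=2.33, Q1=1.17; dissipated=0.028
Op 5: CLOSE 4-3: Q_total=4.50, C_total=7.00, V=0.64; Q4=1.29, Q3=3.21; dissipated=0.179
Total dissipated: 7.523 μJ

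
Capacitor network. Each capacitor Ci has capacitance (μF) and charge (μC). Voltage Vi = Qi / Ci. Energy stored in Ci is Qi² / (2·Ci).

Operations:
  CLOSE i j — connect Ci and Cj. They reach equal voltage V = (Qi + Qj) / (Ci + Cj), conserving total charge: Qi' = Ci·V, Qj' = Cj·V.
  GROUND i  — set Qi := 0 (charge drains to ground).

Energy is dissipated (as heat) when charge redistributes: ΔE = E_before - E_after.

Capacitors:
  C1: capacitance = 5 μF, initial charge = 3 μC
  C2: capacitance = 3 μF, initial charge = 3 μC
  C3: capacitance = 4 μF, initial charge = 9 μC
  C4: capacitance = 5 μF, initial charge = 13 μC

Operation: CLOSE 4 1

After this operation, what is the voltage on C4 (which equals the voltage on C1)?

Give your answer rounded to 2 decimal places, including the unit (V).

Answer: 1.60 V

Derivation:
Initial: C1(5μF, Q=3μC, V=0.60V), C2(3μF, Q=3μC, V=1.00V), C3(4μF, Q=9μC, V=2.25V), C4(5μF, Q=13μC, V=2.60V)
Op 1: CLOSE 4-1: Q_total=16.00, C_total=10.00, V=1.60; Q4=8.00, Q1=8.00; dissipated=5.000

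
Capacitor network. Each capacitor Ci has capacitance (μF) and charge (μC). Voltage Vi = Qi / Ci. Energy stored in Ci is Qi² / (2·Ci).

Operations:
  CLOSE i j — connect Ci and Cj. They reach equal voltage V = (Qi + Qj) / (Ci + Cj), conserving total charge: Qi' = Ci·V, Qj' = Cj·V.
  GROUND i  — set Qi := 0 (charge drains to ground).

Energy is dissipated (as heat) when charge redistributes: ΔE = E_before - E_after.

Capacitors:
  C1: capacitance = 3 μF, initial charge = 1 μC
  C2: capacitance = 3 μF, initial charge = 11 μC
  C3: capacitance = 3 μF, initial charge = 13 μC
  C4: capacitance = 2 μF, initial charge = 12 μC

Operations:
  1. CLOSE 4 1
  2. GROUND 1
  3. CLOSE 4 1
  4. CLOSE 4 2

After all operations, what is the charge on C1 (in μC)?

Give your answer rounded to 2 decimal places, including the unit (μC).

Answer: 3.12 μC

Derivation:
Initial: C1(3μF, Q=1μC, V=0.33V), C2(3μF, Q=11μC, V=3.67V), C3(3μF, Q=13μC, V=4.33V), C4(2μF, Q=12μC, V=6.00V)
Op 1: CLOSE 4-1: Q_total=13.00, C_total=5.00, V=2.60; Q4=5.20, Q1=7.80; dissipated=19.267
Op 2: GROUND 1: Q1=0; energy lost=10.140
Op 3: CLOSE 4-1: Q_total=5.20, C_total=5.00, V=1.04; Q4=2.08, Q1=3.12; dissipated=4.056
Op 4: CLOSE 4-2: Q_total=13.08, C_total=5.00, V=2.62; Q4=5.23, Q2=7.85; dissipated=4.140
Final charges: Q1=3.12, Q2=7.85, Q3=13.00, Q4=5.23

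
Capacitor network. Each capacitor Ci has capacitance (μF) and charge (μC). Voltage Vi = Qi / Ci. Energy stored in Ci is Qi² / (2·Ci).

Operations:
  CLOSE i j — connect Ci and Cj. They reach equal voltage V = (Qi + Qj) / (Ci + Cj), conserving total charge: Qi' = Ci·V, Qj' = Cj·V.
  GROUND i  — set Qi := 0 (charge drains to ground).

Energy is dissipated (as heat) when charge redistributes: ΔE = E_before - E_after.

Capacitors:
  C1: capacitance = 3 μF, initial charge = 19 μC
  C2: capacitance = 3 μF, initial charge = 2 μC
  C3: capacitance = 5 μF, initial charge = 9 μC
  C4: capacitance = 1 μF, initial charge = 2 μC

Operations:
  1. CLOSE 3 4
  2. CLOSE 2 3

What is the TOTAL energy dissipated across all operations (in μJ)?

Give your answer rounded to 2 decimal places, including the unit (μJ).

Initial: C1(3μF, Q=19μC, V=6.33V), C2(3μF, Q=2μC, V=0.67V), C3(5μF, Q=9μC, V=1.80V), C4(1μF, Q=2μC, V=2.00V)
Op 1: CLOSE 3-4: Q_total=11.00, C_total=6.00, V=1.83; Q3=9.17, Q4=1.83; dissipated=0.017
Op 2: CLOSE 2-3: Q_total=11.17, C_total=8.00, V=1.40; Q2=4.19, Q3=6.98; dissipated=1.276
Total dissipated: 1.293 μJ

Answer: 1.29 μJ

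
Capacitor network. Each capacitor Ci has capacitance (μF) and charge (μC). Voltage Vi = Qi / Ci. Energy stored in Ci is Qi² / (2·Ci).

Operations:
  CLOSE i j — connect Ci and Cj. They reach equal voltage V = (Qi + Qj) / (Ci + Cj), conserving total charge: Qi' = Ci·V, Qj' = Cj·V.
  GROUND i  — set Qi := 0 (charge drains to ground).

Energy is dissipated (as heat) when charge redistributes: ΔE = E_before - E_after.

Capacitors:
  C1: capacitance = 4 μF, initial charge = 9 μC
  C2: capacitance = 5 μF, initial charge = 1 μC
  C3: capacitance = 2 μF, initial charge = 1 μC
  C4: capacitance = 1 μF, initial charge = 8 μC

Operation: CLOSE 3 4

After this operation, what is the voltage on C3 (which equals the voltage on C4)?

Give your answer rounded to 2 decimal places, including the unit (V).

Initial: C1(4μF, Q=9μC, V=2.25V), C2(5μF, Q=1μC, V=0.20V), C3(2μF, Q=1μC, V=0.50V), C4(1μF, Q=8μC, V=8.00V)
Op 1: CLOSE 3-4: Q_total=9.00, C_total=3.00, V=3.00; Q3=6.00, Q4=3.00; dissipated=18.750

Answer: 3.00 V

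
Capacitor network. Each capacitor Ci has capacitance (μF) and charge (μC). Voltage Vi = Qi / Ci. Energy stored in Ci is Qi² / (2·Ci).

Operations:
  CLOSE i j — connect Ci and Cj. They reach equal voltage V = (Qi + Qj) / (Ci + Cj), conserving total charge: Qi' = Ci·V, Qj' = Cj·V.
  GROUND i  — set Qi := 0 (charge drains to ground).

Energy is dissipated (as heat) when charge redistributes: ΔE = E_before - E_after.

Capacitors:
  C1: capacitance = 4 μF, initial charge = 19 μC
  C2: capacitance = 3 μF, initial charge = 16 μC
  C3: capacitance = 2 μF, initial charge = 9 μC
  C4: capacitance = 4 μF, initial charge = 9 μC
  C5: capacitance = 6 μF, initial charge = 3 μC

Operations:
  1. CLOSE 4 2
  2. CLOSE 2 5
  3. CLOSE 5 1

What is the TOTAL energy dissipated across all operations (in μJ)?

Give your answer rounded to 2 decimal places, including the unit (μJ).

Answer: 30.07 μJ

Derivation:
Initial: C1(4μF, Q=19μC, V=4.75V), C2(3μF, Q=16μC, V=5.33V), C3(2μF, Q=9μC, V=4.50V), C4(4μF, Q=9μC, V=2.25V), C5(6μF, Q=3μC, V=0.50V)
Op 1: CLOSE 4-2: Q_total=25.00, C_total=7.00, V=3.57; Q4=14.29, Q2=10.71; dissipated=8.149
Op 2: CLOSE 2-5: Q_total=13.71, C_total=9.00, V=1.52; Q2=4.57, Q5=9.14; dissipated=9.434
Op 3: CLOSE 5-1: Q_total=28.14, C_total=10.00, V=2.81; Q5=16.89, Q1=11.26; dissipated=12.490
Total dissipated: 30.072 μJ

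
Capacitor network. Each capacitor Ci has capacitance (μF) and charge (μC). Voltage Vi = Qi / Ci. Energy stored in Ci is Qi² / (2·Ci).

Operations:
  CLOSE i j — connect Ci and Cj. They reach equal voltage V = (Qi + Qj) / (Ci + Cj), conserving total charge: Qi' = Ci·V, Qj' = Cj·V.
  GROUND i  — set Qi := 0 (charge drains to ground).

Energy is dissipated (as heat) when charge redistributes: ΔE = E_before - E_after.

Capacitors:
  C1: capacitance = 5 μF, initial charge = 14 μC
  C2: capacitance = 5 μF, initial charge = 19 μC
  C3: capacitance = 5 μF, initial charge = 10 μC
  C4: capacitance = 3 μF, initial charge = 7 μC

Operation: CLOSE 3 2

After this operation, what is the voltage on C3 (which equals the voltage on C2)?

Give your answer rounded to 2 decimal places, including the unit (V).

Answer: 2.90 V

Derivation:
Initial: C1(5μF, Q=14μC, V=2.80V), C2(5μF, Q=19μC, V=3.80V), C3(5μF, Q=10μC, V=2.00V), C4(3μF, Q=7μC, V=2.33V)
Op 1: CLOSE 3-2: Q_total=29.00, C_total=10.00, V=2.90; Q3=14.50, Q2=14.50; dissipated=4.050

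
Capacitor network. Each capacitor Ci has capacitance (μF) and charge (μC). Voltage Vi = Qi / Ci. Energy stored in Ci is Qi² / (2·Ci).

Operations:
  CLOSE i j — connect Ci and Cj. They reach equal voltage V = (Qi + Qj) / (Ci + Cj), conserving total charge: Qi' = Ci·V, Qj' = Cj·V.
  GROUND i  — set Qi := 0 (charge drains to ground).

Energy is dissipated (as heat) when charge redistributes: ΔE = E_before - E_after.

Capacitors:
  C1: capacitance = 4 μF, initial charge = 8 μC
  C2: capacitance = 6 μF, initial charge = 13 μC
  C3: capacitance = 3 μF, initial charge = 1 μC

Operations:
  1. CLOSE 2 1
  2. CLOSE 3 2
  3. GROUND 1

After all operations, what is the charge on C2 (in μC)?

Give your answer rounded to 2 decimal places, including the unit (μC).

Initial: C1(4μF, Q=8μC, V=2.00V), C2(6μF, Q=13μC, V=2.17V), C3(3μF, Q=1μC, V=0.33V)
Op 1: CLOSE 2-1: Q_total=21.00, C_total=10.00, V=2.10; Q2=12.60, Q1=8.40; dissipated=0.033
Op 2: CLOSE 3-2: Q_total=13.60, C_total=9.00, V=1.51; Q3=4.53, Q2=9.07; dissipated=3.121
Op 3: GROUND 1: Q1=0; energy lost=8.820
Final charges: Q1=0.00, Q2=9.07, Q3=4.53

Answer: 9.07 μC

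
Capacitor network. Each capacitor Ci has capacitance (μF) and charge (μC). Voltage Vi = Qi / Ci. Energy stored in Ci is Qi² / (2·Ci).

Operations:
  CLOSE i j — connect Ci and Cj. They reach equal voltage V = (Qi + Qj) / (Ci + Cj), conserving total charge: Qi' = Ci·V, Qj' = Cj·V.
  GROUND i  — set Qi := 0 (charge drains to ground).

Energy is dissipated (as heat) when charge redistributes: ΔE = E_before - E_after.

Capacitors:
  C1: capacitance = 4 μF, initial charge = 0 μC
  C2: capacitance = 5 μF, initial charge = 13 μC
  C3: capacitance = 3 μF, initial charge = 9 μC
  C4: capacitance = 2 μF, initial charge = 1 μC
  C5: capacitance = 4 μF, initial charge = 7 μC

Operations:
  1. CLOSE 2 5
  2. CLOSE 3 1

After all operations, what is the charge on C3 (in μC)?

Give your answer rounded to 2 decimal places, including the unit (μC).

Answer: 3.86 μC

Derivation:
Initial: C1(4μF, Q=0μC, V=0.00V), C2(5μF, Q=13μC, V=2.60V), C3(3μF, Q=9μC, V=3.00V), C4(2μF, Q=1μC, V=0.50V), C5(4μF, Q=7μC, V=1.75V)
Op 1: CLOSE 2-5: Q_total=20.00, C_total=9.00, V=2.22; Q2=11.11, Q5=8.89; dissipated=0.803
Op 2: CLOSE 3-1: Q_total=9.00, C_total=7.00, V=1.29; Q3=3.86, Q1=5.14; dissipated=7.714
Final charges: Q1=5.14, Q2=11.11, Q3=3.86, Q4=1.00, Q5=8.89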